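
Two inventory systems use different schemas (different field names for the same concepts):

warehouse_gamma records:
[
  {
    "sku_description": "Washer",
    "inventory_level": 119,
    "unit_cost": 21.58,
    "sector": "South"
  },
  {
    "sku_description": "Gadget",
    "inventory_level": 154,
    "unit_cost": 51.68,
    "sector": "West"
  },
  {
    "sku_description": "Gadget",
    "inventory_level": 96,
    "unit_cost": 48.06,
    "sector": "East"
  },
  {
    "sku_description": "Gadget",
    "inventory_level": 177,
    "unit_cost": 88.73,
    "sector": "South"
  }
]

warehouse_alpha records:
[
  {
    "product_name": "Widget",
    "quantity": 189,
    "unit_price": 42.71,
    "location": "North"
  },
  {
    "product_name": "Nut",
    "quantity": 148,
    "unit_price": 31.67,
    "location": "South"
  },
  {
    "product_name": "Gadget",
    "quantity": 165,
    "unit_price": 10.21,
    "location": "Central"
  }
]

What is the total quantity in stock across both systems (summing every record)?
1048

To reconcile these schemas, identify the field holding the quantity in stock in each system:
1. In warehouse_gamma it is "inventory_level"
2. In warehouse_alpha it is "quantity"

From warehouse_gamma: 119 + 154 + 96 + 177 = 546
From warehouse_alpha: 189 + 148 + 165 = 502

Total: 546 + 502 = 1048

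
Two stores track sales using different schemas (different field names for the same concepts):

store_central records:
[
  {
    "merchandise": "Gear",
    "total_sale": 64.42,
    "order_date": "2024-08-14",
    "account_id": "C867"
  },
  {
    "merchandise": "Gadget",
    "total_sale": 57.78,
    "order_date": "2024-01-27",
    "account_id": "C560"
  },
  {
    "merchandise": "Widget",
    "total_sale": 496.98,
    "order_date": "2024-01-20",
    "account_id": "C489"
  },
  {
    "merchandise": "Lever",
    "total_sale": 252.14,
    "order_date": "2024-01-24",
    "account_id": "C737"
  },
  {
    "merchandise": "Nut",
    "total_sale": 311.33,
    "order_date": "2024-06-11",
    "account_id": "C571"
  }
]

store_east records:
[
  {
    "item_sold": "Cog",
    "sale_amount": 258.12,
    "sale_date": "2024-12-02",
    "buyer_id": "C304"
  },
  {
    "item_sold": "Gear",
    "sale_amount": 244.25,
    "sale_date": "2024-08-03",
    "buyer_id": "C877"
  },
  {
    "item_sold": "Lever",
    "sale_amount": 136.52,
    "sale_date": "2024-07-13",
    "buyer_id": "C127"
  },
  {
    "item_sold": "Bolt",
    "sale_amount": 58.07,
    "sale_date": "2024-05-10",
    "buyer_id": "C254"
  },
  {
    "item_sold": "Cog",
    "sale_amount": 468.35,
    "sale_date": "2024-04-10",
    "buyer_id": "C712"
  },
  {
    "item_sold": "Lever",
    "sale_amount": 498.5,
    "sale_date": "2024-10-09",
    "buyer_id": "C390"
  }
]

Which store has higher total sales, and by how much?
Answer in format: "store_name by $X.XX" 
store_east by $481.16

Schema mapping: "total_sale" (store_central) = "sale_amount" (store_east) = sale amount

Total for store_central: 1182.65
Total for store_east: 1663.81

Difference: |1182.65 - 1663.81| = 481.16
store_east has higher sales by $481.16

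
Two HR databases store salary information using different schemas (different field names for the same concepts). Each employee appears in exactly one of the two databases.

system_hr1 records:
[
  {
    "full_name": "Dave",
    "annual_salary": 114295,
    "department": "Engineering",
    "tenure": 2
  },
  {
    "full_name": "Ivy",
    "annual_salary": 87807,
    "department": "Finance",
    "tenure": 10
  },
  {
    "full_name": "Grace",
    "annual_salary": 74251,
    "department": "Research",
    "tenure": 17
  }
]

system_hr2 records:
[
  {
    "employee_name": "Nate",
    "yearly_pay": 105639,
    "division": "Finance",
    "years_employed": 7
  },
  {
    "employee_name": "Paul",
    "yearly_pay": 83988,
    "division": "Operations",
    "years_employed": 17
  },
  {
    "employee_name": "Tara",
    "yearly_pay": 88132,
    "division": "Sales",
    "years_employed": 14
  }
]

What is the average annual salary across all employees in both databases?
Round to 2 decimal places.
92352.00

Schema mapping: "annual_salary" (system_hr1) = "yearly_pay" (system_hr2) = annual salary

All salaries: [114295, 87807, 74251, 105639, 83988, 88132]
Sum: 554112
Count: 6
Average: 554112 / 6 = 92352.00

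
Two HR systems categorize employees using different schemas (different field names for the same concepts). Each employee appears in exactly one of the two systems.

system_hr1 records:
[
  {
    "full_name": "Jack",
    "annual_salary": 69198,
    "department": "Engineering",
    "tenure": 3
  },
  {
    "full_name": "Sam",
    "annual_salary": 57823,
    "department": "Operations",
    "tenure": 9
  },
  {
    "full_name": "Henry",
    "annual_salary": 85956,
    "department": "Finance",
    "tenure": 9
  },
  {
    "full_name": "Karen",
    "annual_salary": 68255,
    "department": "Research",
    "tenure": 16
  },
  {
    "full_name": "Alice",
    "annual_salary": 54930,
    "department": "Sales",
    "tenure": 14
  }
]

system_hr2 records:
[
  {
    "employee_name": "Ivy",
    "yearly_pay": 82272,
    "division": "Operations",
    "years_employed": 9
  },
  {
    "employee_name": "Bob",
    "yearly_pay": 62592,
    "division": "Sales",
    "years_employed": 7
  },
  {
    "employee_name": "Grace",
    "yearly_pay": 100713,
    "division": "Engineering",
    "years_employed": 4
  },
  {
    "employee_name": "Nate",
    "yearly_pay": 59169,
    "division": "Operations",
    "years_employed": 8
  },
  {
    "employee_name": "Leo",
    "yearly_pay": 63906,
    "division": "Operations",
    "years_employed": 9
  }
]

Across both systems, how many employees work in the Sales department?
2

Schema mapping: "department" (system_hr1) = "division" (system_hr2) = department

Sales employees in system_hr1: 1
Sales employees in system_hr2: 1

Total in Sales: 1 + 1 = 2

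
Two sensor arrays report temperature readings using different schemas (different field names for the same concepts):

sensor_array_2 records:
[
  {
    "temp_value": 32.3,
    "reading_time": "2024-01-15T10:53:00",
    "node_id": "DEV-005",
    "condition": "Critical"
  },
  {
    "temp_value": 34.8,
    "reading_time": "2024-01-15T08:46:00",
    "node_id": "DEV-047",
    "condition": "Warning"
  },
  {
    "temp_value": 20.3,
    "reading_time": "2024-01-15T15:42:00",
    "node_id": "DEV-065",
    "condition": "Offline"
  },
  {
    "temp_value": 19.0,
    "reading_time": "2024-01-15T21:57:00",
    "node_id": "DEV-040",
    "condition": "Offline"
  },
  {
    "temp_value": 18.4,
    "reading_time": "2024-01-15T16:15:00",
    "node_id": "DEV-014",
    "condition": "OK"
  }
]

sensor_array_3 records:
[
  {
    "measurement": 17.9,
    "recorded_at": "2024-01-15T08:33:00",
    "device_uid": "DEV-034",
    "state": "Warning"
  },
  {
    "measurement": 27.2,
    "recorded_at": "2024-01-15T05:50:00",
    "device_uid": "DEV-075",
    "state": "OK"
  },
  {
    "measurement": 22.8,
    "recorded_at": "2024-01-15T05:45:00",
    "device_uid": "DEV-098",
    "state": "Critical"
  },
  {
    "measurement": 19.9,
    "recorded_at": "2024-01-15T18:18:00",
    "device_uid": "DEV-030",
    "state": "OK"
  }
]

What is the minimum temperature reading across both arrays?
17.9

Schema mapping: "temp_value" (sensor_array_2) = "measurement" (sensor_array_3) = temperature reading

Minimum in sensor_array_2: 18.4
Minimum in sensor_array_3: 17.9

Overall minimum: min(18.4, 17.9) = 17.9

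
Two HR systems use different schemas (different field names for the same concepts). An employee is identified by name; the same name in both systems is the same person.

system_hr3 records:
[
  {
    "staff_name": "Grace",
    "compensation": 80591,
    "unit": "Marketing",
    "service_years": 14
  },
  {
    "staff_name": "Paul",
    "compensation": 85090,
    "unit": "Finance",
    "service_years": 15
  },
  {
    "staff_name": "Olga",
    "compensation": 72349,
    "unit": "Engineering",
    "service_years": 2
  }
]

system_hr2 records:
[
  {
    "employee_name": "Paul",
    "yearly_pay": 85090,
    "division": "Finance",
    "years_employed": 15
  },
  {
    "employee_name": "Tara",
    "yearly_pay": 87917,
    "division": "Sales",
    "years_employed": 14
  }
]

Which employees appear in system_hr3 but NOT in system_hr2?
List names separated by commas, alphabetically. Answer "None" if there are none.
Grace, Olga

Schema mapping: "staff_name" (system_hr3) = "employee_name" (system_hr2) = employee name

Names in system_hr3: ['Grace', 'Olga', 'Paul']
Names in system_hr2: ['Paul', 'Tara']

In system_hr3 but not system_hr2: ['Grace', 'Olga']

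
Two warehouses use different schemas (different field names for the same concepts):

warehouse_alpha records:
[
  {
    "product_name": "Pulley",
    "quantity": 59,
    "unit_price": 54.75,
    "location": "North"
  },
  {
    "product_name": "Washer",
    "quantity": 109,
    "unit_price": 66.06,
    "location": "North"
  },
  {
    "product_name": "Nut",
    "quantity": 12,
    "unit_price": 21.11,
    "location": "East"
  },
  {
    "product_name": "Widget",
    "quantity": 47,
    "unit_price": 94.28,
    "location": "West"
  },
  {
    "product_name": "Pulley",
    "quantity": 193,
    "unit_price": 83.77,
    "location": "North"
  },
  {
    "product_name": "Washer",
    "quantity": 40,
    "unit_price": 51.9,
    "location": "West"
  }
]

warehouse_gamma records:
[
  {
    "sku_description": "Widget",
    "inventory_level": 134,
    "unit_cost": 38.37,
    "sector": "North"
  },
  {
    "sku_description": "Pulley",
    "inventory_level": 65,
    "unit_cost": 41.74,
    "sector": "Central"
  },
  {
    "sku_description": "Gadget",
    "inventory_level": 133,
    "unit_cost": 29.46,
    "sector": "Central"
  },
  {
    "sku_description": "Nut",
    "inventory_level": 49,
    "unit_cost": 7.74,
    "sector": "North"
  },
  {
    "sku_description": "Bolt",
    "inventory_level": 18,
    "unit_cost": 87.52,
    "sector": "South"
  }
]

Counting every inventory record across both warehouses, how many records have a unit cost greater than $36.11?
8

Schema mapping: "unit_price" (warehouse_alpha) = "unit_cost" (warehouse_gamma) = unit cost

Records > $36.11 in warehouse_alpha: 5
Records > $36.11 in warehouse_gamma: 3

Total count: 5 + 3 = 8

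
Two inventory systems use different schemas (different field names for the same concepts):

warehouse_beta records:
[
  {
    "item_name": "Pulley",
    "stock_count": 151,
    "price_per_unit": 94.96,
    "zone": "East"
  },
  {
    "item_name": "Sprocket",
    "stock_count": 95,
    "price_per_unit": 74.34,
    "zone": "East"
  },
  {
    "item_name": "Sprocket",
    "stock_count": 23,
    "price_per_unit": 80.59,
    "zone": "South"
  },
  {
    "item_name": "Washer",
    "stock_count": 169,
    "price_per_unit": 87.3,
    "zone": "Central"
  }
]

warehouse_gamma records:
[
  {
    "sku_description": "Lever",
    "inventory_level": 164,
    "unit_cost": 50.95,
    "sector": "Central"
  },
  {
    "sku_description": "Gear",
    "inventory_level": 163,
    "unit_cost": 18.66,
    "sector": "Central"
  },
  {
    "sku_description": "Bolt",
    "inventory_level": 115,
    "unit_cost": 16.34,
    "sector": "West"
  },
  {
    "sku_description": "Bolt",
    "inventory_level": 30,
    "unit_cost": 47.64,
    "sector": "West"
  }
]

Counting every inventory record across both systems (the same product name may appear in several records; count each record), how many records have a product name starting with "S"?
2

Schema mapping: "item_name" (warehouse_beta) = "sku_description" (warehouse_gamma) = product name

Records with product name starting with "S" in warehouse_beta: 2
Records with product name starting with "S" in warehouse_gamma: 0

Total: 2 + 0 = 2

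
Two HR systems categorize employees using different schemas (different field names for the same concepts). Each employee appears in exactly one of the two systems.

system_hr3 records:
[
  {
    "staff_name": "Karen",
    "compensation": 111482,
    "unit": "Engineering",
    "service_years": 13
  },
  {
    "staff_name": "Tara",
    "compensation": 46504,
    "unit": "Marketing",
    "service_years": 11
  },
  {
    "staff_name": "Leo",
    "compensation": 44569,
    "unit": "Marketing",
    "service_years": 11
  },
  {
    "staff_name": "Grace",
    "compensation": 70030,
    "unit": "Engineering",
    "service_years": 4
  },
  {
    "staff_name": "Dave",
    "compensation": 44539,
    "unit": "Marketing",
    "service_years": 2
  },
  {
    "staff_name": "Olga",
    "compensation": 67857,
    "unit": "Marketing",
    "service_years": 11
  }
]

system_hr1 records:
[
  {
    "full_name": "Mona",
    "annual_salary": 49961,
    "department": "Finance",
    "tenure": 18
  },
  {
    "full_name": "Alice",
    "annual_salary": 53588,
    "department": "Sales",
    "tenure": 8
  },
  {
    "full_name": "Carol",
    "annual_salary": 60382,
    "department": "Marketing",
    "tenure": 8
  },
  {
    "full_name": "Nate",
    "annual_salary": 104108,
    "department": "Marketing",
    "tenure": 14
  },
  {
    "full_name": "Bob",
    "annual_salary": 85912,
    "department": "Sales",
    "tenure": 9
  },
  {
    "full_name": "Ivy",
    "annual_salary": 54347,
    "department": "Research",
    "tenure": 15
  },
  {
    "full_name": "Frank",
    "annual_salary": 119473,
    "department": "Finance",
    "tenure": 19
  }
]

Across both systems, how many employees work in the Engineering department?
2

Schema mapping: "unit" (system_hr3) = "department" (system_hr1) = department

Engineering employees in system_hr3: 2
Engineering employees in system_hr1: 0

Total in Engineering: 2 + 0 = 2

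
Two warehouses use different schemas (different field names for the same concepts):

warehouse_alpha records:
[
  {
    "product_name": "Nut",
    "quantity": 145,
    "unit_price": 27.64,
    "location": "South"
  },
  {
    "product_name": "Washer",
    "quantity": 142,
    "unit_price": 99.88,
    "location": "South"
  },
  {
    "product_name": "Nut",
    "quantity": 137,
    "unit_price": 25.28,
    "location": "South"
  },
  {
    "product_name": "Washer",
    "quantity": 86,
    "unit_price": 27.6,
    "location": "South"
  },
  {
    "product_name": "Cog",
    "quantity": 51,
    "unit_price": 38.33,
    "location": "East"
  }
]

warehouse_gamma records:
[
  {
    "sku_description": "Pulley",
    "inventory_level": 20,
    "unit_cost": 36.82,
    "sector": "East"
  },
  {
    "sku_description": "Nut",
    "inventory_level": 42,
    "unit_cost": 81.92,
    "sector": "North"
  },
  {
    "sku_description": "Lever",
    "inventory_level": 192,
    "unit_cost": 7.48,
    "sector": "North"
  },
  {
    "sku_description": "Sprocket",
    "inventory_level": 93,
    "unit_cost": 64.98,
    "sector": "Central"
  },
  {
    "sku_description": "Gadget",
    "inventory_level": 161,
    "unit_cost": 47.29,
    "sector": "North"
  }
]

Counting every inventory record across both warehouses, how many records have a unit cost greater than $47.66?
3

Schema mapping: "unit_price" (warehouse_alpha) = "unit_cost" (warehouse_gamma) = unit cost

Records > $47.66 in warehouse_alpha: 1
Records > $47.66 in warehouse_gamma: 2

Total count: 1 + 2 = 3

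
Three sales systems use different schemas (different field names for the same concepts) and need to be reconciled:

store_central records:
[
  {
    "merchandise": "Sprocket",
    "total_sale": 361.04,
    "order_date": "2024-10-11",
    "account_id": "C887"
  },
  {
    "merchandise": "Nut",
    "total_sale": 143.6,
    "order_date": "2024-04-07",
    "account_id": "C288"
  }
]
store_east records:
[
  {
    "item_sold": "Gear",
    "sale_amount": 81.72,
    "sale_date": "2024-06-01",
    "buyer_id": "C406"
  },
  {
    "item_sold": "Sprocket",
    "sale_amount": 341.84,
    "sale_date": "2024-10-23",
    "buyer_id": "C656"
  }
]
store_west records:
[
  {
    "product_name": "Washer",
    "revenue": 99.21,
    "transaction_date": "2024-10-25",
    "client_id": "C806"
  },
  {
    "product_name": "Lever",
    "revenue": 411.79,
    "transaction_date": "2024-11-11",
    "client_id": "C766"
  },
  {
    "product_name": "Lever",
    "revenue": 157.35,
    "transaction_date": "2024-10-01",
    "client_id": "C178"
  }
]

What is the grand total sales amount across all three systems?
1596.55

Schema reconciliation - all amount fields map to sale amount:

store_central (total_sale): 504.64
store_east (sale_amount): 423.56
store_west (revenue): 668.35

Grand total: 1596.55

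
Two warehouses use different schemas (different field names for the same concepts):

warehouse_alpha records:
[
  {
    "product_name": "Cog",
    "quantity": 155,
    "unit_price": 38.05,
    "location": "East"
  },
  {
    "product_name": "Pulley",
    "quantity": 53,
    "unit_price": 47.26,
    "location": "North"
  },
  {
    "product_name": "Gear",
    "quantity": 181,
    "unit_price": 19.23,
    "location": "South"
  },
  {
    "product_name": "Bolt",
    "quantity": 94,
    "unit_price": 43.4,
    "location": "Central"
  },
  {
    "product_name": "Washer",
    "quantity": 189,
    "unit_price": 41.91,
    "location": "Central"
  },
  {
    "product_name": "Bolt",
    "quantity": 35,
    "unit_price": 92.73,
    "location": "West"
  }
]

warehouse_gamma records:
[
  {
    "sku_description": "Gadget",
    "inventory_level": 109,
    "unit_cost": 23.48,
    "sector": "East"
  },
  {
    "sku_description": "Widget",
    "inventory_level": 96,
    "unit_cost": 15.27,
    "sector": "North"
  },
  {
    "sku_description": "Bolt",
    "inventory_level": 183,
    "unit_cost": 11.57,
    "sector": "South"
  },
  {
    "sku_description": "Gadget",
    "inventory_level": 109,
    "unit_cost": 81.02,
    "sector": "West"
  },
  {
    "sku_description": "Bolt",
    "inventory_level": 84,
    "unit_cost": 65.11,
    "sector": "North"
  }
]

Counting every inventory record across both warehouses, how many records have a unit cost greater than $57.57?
3

Schema mapping: "unit_price" (warehouse_alpha) = "unit_cost" (warehouse_gamma) = unit cost

Records > $57.57 in warehouse_alpha: 1
Records > $57.57 in warehouse_gamma: 2

Total count: 1 + 2 = 3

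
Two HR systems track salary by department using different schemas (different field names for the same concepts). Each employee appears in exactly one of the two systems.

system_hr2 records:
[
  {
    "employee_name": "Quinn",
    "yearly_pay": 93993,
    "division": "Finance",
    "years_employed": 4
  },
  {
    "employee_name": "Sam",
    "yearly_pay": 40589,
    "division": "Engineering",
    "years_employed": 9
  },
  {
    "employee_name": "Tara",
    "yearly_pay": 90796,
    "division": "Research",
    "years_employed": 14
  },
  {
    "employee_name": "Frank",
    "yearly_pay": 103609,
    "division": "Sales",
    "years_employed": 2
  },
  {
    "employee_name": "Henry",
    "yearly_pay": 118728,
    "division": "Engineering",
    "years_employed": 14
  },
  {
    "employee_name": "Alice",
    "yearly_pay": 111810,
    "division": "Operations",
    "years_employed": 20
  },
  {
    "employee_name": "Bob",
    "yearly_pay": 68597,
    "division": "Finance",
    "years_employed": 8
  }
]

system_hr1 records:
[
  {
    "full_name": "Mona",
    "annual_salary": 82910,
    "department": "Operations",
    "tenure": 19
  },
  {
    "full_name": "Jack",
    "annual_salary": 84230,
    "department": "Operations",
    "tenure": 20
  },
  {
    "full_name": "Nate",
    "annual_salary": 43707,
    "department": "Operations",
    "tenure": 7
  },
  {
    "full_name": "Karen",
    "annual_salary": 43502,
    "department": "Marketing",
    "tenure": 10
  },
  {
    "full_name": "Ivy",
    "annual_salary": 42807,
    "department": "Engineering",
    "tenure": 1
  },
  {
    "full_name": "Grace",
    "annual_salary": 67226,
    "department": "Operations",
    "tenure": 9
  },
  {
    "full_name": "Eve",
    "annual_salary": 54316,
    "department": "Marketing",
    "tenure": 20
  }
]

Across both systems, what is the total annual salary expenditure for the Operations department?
389883

Schema mappings:
- "division" (system_hr2) = "department" (system_hr1) = department
- "yearly_pay" (system_hr2) = "annual_salary" (system_hr1) = salary

Operations salaries from system_hr2: 111810
Operations salaries from system_hr1: 278073

Total: 111810 + 278073 = 389883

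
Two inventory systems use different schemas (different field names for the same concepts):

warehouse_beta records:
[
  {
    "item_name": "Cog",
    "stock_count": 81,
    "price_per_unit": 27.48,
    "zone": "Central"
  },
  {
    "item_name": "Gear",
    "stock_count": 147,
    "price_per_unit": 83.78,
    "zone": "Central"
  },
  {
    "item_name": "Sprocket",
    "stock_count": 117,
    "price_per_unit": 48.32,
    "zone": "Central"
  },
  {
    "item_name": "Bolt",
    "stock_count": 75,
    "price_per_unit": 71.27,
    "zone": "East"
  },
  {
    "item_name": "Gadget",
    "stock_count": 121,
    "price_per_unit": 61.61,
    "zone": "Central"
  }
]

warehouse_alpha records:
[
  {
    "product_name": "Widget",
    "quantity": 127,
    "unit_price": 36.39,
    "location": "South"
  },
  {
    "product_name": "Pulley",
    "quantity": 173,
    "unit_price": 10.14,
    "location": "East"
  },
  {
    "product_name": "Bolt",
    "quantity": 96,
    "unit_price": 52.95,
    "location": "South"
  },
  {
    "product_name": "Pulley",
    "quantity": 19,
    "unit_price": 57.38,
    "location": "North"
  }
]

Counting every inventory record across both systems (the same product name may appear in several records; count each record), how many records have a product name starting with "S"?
1

Schema mapping: "item_name" (warehouse_beta) = "product_name" (warehouse_alpha) = product name

Records with product name starting with "S" in warehouse_beta: 1
Records with product name starting with "S" in warehouse_alpha: 0

Total: 1 + 0 = 1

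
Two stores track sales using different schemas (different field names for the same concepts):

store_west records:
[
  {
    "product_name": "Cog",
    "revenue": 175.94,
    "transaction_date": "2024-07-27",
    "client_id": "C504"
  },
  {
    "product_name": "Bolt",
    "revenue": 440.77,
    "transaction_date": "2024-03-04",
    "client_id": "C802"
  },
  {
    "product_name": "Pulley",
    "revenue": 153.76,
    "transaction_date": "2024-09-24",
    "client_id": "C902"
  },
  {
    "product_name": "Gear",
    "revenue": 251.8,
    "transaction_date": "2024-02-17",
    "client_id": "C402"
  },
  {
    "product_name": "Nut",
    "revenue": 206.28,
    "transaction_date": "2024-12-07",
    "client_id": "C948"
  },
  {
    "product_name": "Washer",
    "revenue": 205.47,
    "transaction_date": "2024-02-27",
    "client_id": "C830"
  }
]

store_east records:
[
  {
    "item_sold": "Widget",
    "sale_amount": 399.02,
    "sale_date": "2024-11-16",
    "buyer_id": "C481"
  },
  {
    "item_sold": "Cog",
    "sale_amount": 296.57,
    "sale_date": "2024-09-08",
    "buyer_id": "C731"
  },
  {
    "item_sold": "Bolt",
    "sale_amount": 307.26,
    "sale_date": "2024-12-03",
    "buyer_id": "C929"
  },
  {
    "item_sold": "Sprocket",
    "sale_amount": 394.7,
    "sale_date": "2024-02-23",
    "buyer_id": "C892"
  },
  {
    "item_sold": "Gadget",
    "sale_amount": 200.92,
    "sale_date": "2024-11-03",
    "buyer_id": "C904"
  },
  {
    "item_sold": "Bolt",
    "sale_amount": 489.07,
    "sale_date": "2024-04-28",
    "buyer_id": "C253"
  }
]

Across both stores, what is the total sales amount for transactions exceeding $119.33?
3521.56

Schema mapping: "revenue" (store_west) = "sale_amount" (store_east) = sale amount

Sum of sales > $119.33 in store_west: 1434.02
Sum of sales > $119.33 in store_east: 2087.54

Total: 1434.02 + 2087.54 = 3521.56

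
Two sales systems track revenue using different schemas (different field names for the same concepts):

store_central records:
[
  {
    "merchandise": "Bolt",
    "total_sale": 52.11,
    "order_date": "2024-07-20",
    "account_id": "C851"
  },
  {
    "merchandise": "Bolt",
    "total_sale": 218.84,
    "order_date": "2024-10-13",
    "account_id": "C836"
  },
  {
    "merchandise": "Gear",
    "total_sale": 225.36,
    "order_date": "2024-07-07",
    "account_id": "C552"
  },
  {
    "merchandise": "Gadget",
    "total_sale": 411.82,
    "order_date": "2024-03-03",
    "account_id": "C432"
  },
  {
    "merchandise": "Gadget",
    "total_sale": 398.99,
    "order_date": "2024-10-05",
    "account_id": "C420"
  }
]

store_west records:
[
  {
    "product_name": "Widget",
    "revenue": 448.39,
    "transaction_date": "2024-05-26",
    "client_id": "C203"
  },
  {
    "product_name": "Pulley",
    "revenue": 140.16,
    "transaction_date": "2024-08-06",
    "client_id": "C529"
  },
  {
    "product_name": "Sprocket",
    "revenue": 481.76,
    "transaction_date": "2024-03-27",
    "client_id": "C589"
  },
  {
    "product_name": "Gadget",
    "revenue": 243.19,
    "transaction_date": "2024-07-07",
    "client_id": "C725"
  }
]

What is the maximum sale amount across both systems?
481.76

Reconcile: "total_sale" (store_central) = "revenue" (store_west) = sale amount

Maximum in store_central: 411.82
Maximum in store_west: 481.76

Overall maximum: max(411.82, 481.76) = 481.76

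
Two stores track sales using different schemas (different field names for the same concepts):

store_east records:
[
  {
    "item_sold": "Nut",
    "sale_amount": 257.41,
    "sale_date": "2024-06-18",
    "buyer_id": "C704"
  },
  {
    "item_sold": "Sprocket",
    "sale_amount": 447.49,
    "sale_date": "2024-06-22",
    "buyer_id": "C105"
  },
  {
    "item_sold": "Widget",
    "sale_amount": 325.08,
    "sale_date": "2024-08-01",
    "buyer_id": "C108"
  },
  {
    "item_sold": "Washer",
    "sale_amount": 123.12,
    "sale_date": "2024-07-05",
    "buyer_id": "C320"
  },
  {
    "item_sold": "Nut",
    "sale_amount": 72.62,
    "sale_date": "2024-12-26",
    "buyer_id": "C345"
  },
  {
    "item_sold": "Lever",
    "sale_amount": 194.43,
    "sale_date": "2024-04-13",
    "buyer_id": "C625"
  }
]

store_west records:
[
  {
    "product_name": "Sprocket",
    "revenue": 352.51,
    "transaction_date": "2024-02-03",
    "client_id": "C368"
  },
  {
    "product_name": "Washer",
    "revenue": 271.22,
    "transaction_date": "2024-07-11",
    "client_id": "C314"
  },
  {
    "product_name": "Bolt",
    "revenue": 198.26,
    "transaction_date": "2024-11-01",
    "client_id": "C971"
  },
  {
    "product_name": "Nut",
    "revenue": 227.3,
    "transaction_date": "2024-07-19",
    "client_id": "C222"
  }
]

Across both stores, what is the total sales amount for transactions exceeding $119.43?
2396.82

Schema mapping: "sale_amount" (store_east) = "revenue" (store_west) = sale amount

Sum of sales > $119.43 in store_east: 1347.53
Sum of sales > $119.43 in store_west: 1049.29

Total: 1347.53 + 1049.29 = 2396.82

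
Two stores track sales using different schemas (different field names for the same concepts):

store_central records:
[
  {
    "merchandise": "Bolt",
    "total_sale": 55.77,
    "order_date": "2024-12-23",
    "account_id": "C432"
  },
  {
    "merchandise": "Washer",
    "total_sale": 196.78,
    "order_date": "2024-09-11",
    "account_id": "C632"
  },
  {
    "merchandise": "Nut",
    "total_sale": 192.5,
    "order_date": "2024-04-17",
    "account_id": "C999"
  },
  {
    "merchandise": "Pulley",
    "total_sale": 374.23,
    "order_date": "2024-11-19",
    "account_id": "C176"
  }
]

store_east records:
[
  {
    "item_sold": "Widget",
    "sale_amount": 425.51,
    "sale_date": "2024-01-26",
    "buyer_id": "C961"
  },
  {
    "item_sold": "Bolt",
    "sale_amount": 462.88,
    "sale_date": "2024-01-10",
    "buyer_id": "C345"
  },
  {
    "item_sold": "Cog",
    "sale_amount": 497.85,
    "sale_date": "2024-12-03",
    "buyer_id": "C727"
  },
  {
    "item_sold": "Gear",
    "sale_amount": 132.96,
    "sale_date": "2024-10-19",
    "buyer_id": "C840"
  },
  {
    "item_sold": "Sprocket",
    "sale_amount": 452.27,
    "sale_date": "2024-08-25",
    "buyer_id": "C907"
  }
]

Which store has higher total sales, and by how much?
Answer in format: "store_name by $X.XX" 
store_east by $1152.19

Schema mapping: "total_sale" (store_central) = "sale_amount" (store_east) = sale amount

Total for store_central: 819.28
Total for store_east: 1971.47

Difference: |819.28 - 1971.47| = 1152.19
store_east has higher sales by $1152.19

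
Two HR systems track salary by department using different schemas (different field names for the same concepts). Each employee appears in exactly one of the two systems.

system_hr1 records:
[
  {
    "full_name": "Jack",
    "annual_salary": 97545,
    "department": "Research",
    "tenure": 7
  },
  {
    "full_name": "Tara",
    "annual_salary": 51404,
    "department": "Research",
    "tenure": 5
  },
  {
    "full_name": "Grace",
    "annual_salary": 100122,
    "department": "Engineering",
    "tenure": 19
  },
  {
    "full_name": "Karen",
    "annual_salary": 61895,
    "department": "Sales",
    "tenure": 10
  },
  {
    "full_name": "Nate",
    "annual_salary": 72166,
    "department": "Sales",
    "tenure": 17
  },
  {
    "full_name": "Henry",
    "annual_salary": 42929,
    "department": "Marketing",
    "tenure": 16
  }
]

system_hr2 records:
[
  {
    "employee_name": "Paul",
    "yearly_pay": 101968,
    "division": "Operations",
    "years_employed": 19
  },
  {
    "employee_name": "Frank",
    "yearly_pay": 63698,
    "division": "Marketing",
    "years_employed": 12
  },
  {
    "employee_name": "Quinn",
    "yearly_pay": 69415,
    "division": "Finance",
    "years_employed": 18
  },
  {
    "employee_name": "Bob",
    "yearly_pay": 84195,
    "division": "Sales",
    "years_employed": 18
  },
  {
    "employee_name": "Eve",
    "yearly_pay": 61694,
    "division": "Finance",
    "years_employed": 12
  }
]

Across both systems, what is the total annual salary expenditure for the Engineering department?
100122

Schema mappings:
- "department" (system_hr1) = "division" (system_hr2) = department
- "annual_salary" (system_hr1) = "yearly_pay" (system_hr2) = salary

Engineering salaries from system_hr1: 100122
Engineering salaries from system_hr2: 0

Total: 100122 + 0 = 100122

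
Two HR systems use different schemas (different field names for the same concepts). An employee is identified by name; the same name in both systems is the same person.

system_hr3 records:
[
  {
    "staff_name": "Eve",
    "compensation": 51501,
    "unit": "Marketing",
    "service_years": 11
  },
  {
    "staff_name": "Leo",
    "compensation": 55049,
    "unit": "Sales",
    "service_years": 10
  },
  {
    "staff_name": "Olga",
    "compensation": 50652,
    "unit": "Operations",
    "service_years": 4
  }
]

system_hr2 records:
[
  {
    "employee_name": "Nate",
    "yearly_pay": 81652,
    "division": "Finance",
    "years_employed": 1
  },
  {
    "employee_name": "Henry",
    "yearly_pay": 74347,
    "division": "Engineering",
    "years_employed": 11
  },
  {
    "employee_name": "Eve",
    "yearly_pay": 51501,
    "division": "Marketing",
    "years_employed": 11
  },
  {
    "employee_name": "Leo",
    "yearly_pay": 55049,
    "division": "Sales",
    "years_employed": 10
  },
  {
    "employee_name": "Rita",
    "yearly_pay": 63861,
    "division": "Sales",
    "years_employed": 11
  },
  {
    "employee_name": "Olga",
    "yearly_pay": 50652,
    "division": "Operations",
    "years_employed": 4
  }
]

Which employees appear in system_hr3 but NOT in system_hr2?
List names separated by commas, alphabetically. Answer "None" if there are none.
None

Schema mapping: "staff_name" (system_hr3) = "employee_name" (system_hr2) = employee name

Names in system_hr3: ['Eve', 'Leo', 'Olga']
Names in system_hr2: ['Eve', 'Henry', 'Leo', 'Nate', 'Olga', 'Rita']

In system_hr3 but not system_hr2: None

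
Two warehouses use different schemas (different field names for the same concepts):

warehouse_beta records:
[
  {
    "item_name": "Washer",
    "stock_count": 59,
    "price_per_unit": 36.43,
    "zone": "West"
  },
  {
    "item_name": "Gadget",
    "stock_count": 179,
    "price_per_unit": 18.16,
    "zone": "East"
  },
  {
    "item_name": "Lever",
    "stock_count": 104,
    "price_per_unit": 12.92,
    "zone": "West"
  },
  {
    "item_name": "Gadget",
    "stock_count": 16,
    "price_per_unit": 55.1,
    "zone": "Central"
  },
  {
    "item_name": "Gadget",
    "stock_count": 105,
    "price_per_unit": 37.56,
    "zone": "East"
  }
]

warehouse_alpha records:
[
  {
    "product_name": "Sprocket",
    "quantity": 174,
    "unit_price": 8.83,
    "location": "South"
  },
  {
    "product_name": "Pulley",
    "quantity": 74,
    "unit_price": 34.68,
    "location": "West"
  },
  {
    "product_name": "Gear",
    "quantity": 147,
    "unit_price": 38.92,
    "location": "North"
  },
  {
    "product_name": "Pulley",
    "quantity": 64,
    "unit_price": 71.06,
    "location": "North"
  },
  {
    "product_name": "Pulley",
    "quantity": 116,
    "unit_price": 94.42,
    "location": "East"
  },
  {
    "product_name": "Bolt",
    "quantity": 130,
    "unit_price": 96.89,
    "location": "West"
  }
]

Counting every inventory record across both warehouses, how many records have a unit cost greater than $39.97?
4

Schema mapping: "price_per_unit" (warehouse_beta) = "unit_price" (warehouse_alpha) = unit cost

Records > $39.97 in warehouse_beta: 1
Records > $39.97 in warehouse_alpha: 3

Total count: 1 + 3 = 4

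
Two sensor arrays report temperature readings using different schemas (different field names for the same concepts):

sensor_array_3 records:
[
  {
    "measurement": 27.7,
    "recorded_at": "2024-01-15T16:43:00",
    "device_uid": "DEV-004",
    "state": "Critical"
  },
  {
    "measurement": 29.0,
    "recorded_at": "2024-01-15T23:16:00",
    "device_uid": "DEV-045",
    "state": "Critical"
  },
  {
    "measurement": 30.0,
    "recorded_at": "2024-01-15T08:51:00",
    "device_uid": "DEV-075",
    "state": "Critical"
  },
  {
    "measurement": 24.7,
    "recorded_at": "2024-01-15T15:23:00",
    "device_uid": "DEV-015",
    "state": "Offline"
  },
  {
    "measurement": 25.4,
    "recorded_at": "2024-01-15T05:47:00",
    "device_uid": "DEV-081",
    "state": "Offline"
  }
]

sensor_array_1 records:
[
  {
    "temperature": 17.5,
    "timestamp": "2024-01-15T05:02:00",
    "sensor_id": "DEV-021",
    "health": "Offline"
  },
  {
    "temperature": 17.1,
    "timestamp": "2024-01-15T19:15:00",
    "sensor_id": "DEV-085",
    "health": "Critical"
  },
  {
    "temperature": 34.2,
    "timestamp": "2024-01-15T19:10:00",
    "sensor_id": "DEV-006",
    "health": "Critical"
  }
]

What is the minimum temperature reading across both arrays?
17.1

Schema mapping: "measurement" (sensor_array_3) = "temperature" (sensor_array_1) = temperature reading

Minimum in sensor_array_3: 24.7
Minimum in sensor_array_1: 17.1

Overall minimum: min(24.7, 17.1) = 17.1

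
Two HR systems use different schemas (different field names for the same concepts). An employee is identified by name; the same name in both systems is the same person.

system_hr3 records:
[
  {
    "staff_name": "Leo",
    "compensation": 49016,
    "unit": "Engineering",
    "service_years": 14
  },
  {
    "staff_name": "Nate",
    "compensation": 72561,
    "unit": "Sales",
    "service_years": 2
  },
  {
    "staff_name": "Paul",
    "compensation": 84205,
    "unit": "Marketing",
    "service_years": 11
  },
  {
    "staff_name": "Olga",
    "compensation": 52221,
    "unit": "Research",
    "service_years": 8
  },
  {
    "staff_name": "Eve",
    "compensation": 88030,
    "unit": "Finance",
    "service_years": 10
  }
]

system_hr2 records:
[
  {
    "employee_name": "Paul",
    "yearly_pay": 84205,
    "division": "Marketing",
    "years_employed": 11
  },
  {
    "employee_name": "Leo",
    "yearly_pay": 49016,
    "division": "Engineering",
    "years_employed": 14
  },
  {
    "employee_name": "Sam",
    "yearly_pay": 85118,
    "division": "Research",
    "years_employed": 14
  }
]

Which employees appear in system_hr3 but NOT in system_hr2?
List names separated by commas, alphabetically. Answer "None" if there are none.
Eve, Nate, Olga

Schema mapping: "staff_name" (system_hr3) = "employee_name" (system_hr2) = employee name

Names in system_hr3: ['Eve', 'Leo', 'Nate', 'Olga', 'Paul']
Names in system_hr2: ['Leo', 'Paul', 'Sam']

In system_hr3 but not system_hr2: ['Eve', 'Nate', 'Olga']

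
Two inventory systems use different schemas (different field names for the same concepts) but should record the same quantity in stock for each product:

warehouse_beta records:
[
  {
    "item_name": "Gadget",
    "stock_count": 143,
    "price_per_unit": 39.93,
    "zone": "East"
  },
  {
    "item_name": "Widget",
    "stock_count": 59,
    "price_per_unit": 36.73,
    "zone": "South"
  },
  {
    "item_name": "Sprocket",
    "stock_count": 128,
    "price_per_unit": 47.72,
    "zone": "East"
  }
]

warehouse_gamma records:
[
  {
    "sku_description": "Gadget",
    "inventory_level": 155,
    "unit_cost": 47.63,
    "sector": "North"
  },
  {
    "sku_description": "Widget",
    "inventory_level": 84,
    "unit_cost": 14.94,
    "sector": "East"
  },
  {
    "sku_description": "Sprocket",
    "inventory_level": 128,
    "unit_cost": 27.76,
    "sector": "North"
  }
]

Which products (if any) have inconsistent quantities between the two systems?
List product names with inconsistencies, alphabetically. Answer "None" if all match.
Gadget, Widget

Schema mappings:
- "item_name" (warehouse_beta) = "sku_description" (warehouse_gamma) = product name
- "stock_count" (warehouse_beta) = "inventory_level" (warehouse_gamma) = quantity

Comparison:
  Gadget: 143 vs 155 - MISMATCH
  Widget: 59 vs 84 - MISMATCH
  Sprocket: 128 vs 128 - MATCH

Products with inconsistencies: Gadget, Widget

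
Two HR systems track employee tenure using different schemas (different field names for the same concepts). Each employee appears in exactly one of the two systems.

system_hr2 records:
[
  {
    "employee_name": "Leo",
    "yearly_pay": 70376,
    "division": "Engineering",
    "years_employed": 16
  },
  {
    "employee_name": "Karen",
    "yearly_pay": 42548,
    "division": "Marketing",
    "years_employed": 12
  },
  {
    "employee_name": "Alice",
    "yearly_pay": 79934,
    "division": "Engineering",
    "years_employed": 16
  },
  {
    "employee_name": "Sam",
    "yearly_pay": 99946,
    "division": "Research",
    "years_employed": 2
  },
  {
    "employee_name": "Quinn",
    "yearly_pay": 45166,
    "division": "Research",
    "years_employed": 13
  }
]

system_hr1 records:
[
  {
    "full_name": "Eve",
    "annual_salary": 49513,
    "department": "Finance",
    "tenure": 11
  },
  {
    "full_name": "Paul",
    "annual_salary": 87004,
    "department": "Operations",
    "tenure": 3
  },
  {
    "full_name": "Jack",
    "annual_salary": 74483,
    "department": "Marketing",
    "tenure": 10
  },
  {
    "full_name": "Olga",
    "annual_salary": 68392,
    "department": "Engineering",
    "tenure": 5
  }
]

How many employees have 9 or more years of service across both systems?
6

Reconcile schemas: "years_employed" (system_hr2) = "tenure" (system_hr1) = years of service

From system_hr2: 4 employees with >= 9 years
From system_hr1: 2 employees with >= 9 years

Total: 4 + 2 = 6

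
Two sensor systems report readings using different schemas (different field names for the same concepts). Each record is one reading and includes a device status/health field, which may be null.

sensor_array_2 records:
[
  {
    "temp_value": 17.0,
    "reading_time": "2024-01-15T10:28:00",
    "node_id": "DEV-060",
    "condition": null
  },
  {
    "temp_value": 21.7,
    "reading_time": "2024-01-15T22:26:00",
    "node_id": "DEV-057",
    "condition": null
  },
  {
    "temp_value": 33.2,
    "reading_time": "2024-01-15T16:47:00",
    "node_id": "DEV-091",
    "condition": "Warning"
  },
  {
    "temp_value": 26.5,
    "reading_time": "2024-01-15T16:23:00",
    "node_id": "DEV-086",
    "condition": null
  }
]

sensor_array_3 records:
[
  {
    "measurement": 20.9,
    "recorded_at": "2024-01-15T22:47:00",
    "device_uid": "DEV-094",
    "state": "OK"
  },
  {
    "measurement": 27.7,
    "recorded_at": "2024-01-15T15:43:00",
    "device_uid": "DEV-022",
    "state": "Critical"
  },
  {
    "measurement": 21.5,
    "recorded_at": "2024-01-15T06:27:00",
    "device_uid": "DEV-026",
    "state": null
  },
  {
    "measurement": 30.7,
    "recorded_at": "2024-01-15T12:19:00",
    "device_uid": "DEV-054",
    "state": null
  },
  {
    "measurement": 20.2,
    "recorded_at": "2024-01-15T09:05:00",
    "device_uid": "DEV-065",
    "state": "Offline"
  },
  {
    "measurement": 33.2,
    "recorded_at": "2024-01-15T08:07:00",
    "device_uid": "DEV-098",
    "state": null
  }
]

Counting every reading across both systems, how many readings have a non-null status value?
4

Schema mapping: "condition" (sensor_array_2) = "state" (sensor_array_3) = status

Non-null in sensor_array_2: 1
Non-null in sensor_array_3: 3

Total non-null: 1 + 3 = 4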